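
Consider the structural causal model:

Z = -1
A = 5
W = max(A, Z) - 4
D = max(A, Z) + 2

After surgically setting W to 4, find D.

7

The intervention breaks the incoming arrows to W: W = max(A, Z) - 4 no longer applies, and W = 4.
D is not downstream of the intervention, so its value is determined by the original equations.
D = max(A, Z) + 2  [with A=5, Z=-1]  = 7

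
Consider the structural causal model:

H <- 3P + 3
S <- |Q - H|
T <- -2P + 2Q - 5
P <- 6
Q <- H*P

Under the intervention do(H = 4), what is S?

20

do(H=4) replaces the equation H <- 3P + 3 with the constant H = 4.
Q = H*P  [with H=4, P=6]  = 24
S = |Q - H|  [with Q=24, H=4]  = 20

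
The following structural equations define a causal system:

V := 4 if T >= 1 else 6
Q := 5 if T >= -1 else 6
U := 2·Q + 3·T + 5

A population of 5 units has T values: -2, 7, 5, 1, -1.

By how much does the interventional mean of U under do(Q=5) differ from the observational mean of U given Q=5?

-3

The intervention sets Q=5 in all 5 units regardless of T. Recomputing U per unit gives 9, 36, 30, 18, 12; average 21.
Conditioning on Q=5 selects the 4 unit(s) with T ∈ {7, 5, 1, -1}. Their U values: 36, 30, 18, 12. Mean = 24.
Difference = 21 − 24 = -3.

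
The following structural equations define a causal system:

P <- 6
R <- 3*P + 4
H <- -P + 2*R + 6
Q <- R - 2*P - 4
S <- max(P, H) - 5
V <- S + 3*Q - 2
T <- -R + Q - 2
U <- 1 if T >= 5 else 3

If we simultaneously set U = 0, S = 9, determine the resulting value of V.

Under do(U = 0, S = 9), each intervened variable's structural equation is replaced by its fixed value.
R = 3*P + 4  [with P=6]  = 22
Q = R - 2*P - 4  [with R=22, P=6]  = 6
V = S + 3*Q - 2  [with S=9, Q=6]  = 25

25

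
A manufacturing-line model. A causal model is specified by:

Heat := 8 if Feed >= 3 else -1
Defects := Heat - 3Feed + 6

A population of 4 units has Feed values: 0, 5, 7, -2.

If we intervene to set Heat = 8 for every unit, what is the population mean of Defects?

The intervention sets Heat=8 in all 4 units regardless of Feed. Recomputing Defects per unit gives 14, -1, -7, 20; average 6.5.

6.5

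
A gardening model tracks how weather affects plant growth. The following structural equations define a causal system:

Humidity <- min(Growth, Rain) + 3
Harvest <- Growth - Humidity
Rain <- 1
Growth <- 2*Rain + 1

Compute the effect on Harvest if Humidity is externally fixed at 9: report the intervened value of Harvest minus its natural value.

-5

The intervention breaks the incoming arrows to Humidity: Humidity <- min(Growth, Rain) + 3 no longer applies, and Humidity = 9.
Growth = 2*Rain + 1  [with Rain=1]  = 3
Harvest = Growth - Humidity  [with Growth=3, Humidity=9]  = -6
Without intervention: Growth = 2*Rain + 1  [with Rain=1]  = 3; Humidity = min(Growth, Rain) + 3  [with Growth=3, Rain=1]  = 4; Harvest = Growth - Humidity  [with Growth=3, Humidity=4]  = -1.
Change = -6 − (-1) = -5.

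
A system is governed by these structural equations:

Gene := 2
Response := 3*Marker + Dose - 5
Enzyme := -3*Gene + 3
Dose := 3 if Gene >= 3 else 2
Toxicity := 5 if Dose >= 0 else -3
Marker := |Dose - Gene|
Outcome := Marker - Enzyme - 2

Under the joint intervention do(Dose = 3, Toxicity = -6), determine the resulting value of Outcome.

Setting Dose = 3, Toxicity = -6 by intervention discards those variables' equations.
Enzyme = -3*Gene + 3  [with Gene=2]  = -3
Marker = |Dose - Gene|  [with Dose=3, Gene=2]  = 1
Outcome = Marker - Enzyme - 2  [with Marker=1, Enzyme=-3]  = 2

2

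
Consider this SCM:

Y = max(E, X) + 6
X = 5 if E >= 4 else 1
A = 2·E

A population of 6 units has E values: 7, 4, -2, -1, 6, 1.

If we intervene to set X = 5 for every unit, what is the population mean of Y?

do(X=5) breaks X's dependence on E. With X=5 fixed, Y across the units is 13, 11, 11, 11, 12, 11, mean 11.5.

11.5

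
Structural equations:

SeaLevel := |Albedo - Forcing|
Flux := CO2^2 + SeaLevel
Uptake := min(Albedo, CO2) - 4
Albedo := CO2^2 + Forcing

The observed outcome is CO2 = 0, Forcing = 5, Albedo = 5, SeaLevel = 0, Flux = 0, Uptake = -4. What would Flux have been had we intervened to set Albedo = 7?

2

do(Albedo=7) replaces the equation Albedo := CO2^2 + Forcing with the constant Albedo = 7.
SeaLevel = |Albedo - Forcing|  [with Albedo=7, Forcing=5]  = 2
Flux = CO2^2 + SeaLevel  [with CO2=0, SeaLevel=2]  = 2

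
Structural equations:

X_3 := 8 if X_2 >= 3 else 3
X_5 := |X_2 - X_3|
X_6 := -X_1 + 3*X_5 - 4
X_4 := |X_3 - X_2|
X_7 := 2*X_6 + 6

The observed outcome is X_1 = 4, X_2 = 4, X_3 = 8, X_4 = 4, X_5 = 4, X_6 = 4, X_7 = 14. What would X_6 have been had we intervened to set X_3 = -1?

The intervention breaks the incoming arrows to X_3: X_3 := 8 if X_2 >= 3 else 3 no longer applies, and X_3 = -1.
X_5 = |X_2 - X_3|  [with X_2=4, X_3=-1]  = 5
X_6 = -X_1 + 3*X_5 - 4  [with X_1=4, X_5=5]  = 7

7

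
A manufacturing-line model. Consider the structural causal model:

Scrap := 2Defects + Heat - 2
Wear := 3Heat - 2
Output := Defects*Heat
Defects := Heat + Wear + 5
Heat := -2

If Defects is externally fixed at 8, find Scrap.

The intervention breaks the incoming arrows to Defects: Defects := Heat + Wear + 5 no longer applies, and Defects = 8.
Scrap = 2Defects + Heat - 2  [with Defects=8, Heat=-2]  = 12

12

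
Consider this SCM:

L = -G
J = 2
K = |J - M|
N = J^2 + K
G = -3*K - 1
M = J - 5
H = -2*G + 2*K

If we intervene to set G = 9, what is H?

-8

The intervention breaks the incoming arrows to G: G = -3*K - 1 no longer applies, and G = 9.
M = J - 5  [with J=2]  = -3
K = |J - M|  [with J=2, M=-3]  = 5
H = -2*G + 2*K  [with G=9, K=5]  = -8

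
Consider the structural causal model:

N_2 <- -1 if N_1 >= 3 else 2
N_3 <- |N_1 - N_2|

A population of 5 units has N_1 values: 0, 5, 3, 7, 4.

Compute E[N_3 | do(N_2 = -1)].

4.8

do(N_2=-1) breaks N_2's dependence on N_1. With N_2=-1 fixed, N_3 across the units is 1, 6, 4, 8, 5, mean 4.8.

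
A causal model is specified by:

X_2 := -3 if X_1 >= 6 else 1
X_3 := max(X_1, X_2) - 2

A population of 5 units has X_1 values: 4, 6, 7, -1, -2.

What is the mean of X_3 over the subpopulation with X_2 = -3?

Conditioning on X_2=-3 selects the 2 unit(s) with X_1 ∈ {6, 7}. Their X_3 values: 4, 5. Mean = 4.5.

4.5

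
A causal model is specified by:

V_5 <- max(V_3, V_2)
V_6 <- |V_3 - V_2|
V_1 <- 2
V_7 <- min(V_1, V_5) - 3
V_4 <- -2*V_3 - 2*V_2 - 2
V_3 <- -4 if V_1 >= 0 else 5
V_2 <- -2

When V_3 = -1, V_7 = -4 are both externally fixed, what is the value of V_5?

-1

Setting V_3 = -1, V_7 = -4 by intervention discards those variables' equations.
V_5 = max(V_3, V_2)  [with V_3=-1, V_2=-2]  = -1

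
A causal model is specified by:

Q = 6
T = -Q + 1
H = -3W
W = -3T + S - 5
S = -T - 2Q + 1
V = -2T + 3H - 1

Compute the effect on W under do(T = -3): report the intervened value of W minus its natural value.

-8

Under do(T=-3), the mechanism T = -Q + 1 is discarded; T is fixed at -3.
S = -T - 2Q + 1  [with T=-3, Q=6]  = -8
W = -3T + S - 5  [with T=-3, S=-8]  = -4
Without intervention: T = -Q + 1  [with Q=6]  = -5; S = -T - 2Q + 1  [with T=-5, Q=6]  = -6; W = -3T + S - 5  [with T=-5, S=-6]  = 4.
Change = -4 − 4 = -8.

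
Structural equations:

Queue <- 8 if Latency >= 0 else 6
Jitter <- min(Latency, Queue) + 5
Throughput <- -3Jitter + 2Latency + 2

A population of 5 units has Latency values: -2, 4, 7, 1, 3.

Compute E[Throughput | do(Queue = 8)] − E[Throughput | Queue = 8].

The intervention sets Queue=8 in all 5 units regardless of Latency. Recomputing Throughput per unit gives -11, -17, -20, -14, -16; average -15.6.
E[Throughput|Queue=8] averages over only the 4 units with Queue=8 (Latency = 4, 7, 1, 3): Throughput = -17, -20, -14, -16, mean -16.75.
Difference = -15.6 − (-16.75) = 1.15.

1.15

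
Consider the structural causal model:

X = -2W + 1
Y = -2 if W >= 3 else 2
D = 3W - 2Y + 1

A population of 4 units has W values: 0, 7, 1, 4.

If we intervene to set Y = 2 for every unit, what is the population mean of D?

6

do(Y=2) breaks Y's dependence on W. With Y=2 fixed, D across the units is -3, 18, 0, 9, mean 6.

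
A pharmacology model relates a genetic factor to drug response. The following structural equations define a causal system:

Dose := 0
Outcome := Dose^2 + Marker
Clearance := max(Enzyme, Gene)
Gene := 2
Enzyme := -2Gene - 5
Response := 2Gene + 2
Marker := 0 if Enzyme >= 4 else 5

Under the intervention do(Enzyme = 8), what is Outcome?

The intervention breaks the incoming arrows to Enzyme: Enzyme := -2Gene - 5 no longer applies, and Enzyme = 8.
Marker = 0 if Enzyme >= 4 else 5  [with Enzyme=8]  = 0
Outcome = Dose^2 + Marker  [with Dose=0, Marker=0]  = 0

0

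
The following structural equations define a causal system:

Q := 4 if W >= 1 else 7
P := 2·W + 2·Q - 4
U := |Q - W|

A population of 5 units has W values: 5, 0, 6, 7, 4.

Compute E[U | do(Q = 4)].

2

Under do(Q=4), Q's equation is replaced by Q=4 for every unit. Per-unit U: 1, 4, 2, 3, 0. Mean = 2.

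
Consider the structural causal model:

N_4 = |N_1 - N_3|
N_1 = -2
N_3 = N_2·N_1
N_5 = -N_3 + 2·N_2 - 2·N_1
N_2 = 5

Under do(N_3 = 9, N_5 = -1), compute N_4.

The joint intervention fixes N_3 = 9, N_5 = -1, removing each variable's own equation.
N_4 = |N_1 - N_3|  [with N_1=-2, N_3=9]  = 11

11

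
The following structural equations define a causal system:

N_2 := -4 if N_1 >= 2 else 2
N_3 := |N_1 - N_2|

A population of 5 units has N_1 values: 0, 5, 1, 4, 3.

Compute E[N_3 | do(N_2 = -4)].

6.6

do(N_2=-4) breaks N_2's dependence on N_1. With N_2=-4 fixed, N_3 across the units is 4, 9, 5, 8, 7, mean 6.6.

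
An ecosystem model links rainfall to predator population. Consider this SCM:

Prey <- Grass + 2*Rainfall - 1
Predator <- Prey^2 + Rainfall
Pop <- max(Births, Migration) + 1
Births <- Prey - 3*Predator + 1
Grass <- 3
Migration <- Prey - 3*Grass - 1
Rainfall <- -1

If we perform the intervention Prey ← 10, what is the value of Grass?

3

Under do(Prey=10), the mechanism Prey <- Grass + 2*Rainfall - 1 is discarded; Prey is fixed at 10.
Since Grass is not a descendant of the intervened variable, it is unaffected.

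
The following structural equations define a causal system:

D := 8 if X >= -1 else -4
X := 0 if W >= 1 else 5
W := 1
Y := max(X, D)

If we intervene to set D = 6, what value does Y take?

6

The intervention breaks the incoming arrows to D: D := 8 if X >= -1 else -4 no longer applies, and D = 6.
X = 0 if W >= 1 else 5  [with W=1]  = 0
Y = max(X, D)  [with X=0, D=6]  = 6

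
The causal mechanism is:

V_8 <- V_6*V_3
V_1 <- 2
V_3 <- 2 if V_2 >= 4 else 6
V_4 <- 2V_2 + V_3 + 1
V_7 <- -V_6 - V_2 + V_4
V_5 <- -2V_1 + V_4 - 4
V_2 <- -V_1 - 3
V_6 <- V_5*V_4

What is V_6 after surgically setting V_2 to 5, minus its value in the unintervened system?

32

Under do(V_2=5), the mechanism V_2 <- -V_1 - 3 is discarded; V_2 is fixed at 5.
V_3 = 2 if V_2 >= 4 else 6  [with V_2=5]  = 2
V_4 = 2V_2 + V_3 + 1  [with V_2=5, V_3=2]  = 13
V_5 = -2V_1 + V_4 - 4  [with V_1=2, V_4=13]  = 5
V_6 = V_5*V_4  [with V_5=5, V_4=13]  = 65
Without intervention: V_2 = -V_1 - 3  [with V_1=2]  = -5; V_3 = 2 if V_2 >= 4 else 6  [with V_2=-5]  = 6; V_4 = 2V_2 + V_3 + 1  [with V_2=-5, V_3=6]  = -3; V_5 = -2V_1 + V_4 - 4  [with V_1=2, V_4=-3]  = -11; V_6 = V_5*V_4  [with V_5=-11, V_4=-3]  = 33.
Change = 65 − 33 = 32.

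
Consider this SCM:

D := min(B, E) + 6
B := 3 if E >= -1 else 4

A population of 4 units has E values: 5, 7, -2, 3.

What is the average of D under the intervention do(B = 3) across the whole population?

do(B=3) breaks B's dependence on E. With B=3 fixed, D across the units is 9, 9, 4, 9, mean 7.75.

7.75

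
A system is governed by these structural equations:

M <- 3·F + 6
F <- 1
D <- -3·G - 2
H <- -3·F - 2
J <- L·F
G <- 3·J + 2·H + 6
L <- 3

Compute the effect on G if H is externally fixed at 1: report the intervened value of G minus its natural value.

The intervention breaks the incoming arrows to H: H <- -3·F - 2 no longer applies, and H = 1.
J = L·F  [with L=3, F=1]  = 3
G = 3·J + 2·H + 6  [with J=3, H=1]  = 17
Without intervention: H = -3·F - 2  [with F=1]  = -5; J = L·F  [with L=3, F=1]  = 3; G = 3·J + 2·H + 6  [with J=3, H=-5]  = 5.
Change = 17 − 5 = 12.

12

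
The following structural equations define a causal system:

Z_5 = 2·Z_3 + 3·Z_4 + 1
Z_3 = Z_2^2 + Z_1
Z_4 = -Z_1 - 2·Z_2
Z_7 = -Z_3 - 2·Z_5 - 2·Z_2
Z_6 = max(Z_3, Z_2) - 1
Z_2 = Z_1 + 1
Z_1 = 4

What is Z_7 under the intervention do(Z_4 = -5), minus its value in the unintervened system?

The intervention breaks the incoming arrows to Z_4: Z_4 = -Z_1 - 2·Z_2 no longer applies, and Z_4 = -5.
Z_2 = Z_1 + 1  [with Z_1=4]  = 5
Z_3 = Z_2^2 + Z_1  [with Z_2=5, Z_1=4]  = 29
Z_5 = 2·Z_3 + 3·Z_4 + 1  [with Z_3=29, Z_4=-5]  = 44
Z_7 = -Z_3 - 2·Z_5 - 2·Z_2  [with Z_3=29, Z_5=44, Z_2=5]  = -127
Without intervention: Z_2 = Z_1 + 1  [with Z_1=4]  = 5; Z_3 = Z_2^2 + Z_1  [with Z_2=5, Z_1=4]  = 29; Z_4 = -Z_1 - 2·Z_2  [with Z_1=4, Z_2=5]  = -14; Z_5 = 2·Z_3 + 3·Z_4 + 1  [with Z_3=29, Z_4=-14]  = 17; Z_7 = -Z_3 - 2·Z_5 - 2·Z_2  [with Z_3=29, Z_5=17, Z_2=5]  = -73.
Change = -127 − (-73) = -54.

-54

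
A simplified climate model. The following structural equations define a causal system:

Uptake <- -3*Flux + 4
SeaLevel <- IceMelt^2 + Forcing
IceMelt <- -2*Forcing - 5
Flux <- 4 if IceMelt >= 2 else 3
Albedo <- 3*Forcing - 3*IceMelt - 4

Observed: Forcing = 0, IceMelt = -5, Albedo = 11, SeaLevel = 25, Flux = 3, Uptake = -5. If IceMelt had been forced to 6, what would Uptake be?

Under do(IceMelt=6), the mechanism IceMelt <- -2*Forcing - 5 is discarded; IceMelt is fixed at 6.
Flux = 4 if IceMelt >= 2 else 3  [with IceMelt=6]  = 4
Uptake = -3*Flux + 4  [with Flux=4]  = -8

-8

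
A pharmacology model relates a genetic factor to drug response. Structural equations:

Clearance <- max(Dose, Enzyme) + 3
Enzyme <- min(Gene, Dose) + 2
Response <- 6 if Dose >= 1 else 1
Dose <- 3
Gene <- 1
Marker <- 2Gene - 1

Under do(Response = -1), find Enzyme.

3

do(Response=-1) replaces the equation Response <- 6 if Dose >= 1 else 1 with the constant Response = -1.
Enzyme is not downstream of the intervention, so its value is determined by the original equations.
Enzyme = min(Gene, Dose) + 2  [with Gene=1, Dose=3]  = 3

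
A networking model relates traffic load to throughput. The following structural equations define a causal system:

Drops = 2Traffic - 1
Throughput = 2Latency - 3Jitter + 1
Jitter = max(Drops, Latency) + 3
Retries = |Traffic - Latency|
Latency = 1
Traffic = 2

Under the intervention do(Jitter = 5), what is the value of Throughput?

The intervention breaks the incoming arrows to Jitter: Jitter = max(Drops, Latency) + 3 no longer applies, and Jitter = 5.
Throughput = 2Latency - 3Jitter + 1  [with Latency=1, Jitter=5]  = -12

-12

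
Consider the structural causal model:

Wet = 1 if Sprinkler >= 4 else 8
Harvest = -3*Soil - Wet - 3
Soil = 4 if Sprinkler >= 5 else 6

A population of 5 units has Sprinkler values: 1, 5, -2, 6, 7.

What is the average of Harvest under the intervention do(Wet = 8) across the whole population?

-25.4

Under do(Wet=8), Wet's equation is replaced by Wet=8 for every unit. Per-unit Harvest: -29, -23, -29, -23, -23. Mean = -25.4.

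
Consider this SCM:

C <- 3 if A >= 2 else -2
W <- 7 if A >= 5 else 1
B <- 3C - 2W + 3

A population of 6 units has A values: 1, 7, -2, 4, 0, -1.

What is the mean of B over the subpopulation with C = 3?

E[B|C=3] averages over only the 2 units with C=3 (A = 7, 4): B = -2, 10, mean 4.

4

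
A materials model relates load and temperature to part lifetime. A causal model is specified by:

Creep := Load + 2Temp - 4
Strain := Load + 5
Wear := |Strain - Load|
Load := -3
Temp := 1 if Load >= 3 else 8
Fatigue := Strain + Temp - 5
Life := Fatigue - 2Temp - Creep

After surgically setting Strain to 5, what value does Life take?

Under do(Strain=5), the mechanism Strain := Load + 5 is discarded; Strain is fixed at 5.
Temp = 1 if Load >= 3 else 8  [with Load=-3]  = 8
Creep = Load + 2Temp - 4  [with Load=-3, Temp=8]  = 9
Fatigue = Strain + Temp - 5  [with Strain=5, Temp=8]  = 8
Life = Fatigue - 2Temp - Creep  [with Fatigue=8, Temp=8, Creep=9]  = -17

-17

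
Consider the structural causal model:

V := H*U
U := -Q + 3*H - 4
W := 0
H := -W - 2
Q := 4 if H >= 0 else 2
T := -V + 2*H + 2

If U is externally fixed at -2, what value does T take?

Under do(U=-2), the mechanism U := -Q + 3*H - 4 is discarded; U is fixed at -2.
H = -W - 2  [with W=0]  = -2
V = H*U  [with H=-2, U=-2]  = 4
T = -V + 2*H + 2  [with V=4, H=-2]  = -6

-6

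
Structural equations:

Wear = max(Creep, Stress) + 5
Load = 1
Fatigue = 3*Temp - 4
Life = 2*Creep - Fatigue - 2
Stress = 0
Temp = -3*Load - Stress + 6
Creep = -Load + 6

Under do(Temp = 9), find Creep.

5

The intervention breaks the incoming arrows to Temp: Temp = -3*Load - Stress + 6 no longer applies, and Temp = 9.
Creep is not downstream of the intervention, so its value is determined by the original equations.
Creep = -Load + 6  [with Load=1]  = 5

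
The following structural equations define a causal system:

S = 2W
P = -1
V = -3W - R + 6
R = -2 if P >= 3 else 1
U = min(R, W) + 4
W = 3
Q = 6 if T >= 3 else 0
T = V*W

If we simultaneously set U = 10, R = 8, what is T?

The joint intervention fixes U = 10, R = 8, removing each variable's own equation.
V = -3W - R + 6  [with W=3, R=8]  = -11
T = V*W  [with V=-11, W=3]  = -33

-33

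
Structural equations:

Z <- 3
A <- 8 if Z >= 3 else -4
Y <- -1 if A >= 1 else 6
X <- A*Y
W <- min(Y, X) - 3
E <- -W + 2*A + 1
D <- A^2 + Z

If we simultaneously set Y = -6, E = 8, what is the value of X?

Setting Y = -6, E = 8 by intervention discards those variables' equations.
A = 8 if Z >= 3 else -4  [with Z=3]  = 8
X = A*Y  [with A=8, Y=-6]  = -48

-48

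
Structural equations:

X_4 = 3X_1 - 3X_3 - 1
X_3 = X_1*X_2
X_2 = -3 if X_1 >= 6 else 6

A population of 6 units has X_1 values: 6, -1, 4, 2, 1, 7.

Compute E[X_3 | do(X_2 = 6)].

19

Every unit gets X_2=6 under the intervention. X_3 values become 36, -6, 24, 12, 6, 42; E[X_3|do(X_2=6)] = 19.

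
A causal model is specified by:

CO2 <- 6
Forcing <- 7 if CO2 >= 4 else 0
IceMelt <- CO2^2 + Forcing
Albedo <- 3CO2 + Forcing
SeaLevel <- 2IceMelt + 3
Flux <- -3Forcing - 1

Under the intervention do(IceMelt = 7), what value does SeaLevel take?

do(IceMelt=7) replaces the equation IceMelt <- CO2^2 + Forcing with the constant IceMelt = 7.
SeaLevel = 2IceMelt + 3  [with IceMelt=7]  = 17

17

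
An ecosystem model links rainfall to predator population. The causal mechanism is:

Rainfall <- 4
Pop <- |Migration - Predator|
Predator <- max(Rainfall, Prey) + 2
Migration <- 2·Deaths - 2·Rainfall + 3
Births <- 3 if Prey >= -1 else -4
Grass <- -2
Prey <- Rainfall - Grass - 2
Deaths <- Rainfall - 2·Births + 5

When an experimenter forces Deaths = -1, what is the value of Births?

3

do(Deaths=-1) replaces the equation Deaths <- Rainfall - 2·Births + 5 with the constant Deaths = -1.
Since Births is not a descendant of the intervened variable, it is unaffected.
Prey = Rainfall - Grass - 2  [with Rainfall=4, Grass=-2]  = 4
Births = 3 if Prey >= -1 else -4  [with Prey=4]  = 3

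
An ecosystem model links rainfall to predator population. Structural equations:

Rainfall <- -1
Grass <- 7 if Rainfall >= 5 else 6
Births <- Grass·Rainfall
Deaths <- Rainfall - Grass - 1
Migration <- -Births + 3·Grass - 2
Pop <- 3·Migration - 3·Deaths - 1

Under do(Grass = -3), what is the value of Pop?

-46

Under do(Grass=-3), the mechanism Grass <- 7 if Rainfall >= 5 else 6 is discarded; Grass is fixed at -3.
Births = Grass·Rainfall  [with Grass=-3, Rainfall=-1]  = 3
Deaths = Rainfall - Grass - 1  [with Rainfall=-1, Grass=-3]  = 1
Migration = -Births + 3·Grass - 2  [with Births=3, Grass=-3]  = -14
Pop = 3·Migration - 3·Deaths - 1  [with Migration=-14, Deaths=1]  = -46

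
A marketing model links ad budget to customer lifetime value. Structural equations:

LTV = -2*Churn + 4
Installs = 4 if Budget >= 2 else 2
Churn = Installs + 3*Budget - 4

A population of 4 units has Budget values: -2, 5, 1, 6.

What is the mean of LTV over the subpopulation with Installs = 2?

11

Conditioning on Installs=2 selects the 2 unit(s) with Budget ∈ {-2, 1}. Their LTV values: 20, 2. Mean = 11.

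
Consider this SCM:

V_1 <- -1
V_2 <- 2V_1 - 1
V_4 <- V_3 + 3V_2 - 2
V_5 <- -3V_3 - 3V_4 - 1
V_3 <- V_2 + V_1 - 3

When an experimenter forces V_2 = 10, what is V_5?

do(V_2=10) replaces the equation V_2 <- 2V_1 - 1 with the constant V_2 = 10.
V_3 = V_2 + V_1 - 3  [with V_2=10, V_1=-1]  = 6
V_4 = V_3 + 3V_2 - 2  [with V_3=6, V_2=10]  = 34
V_5 = -3V_3 - 3V_4 - 1  [with V_3=6, V_4=34]  = -121

-121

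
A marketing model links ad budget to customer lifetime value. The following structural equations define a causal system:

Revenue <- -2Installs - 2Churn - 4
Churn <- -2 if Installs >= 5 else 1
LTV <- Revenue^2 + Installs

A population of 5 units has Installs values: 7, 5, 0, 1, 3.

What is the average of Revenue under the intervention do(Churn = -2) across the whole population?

-6.4

The intervention sets Churn=-2 in all 5 units regardless of Installs. Recomputing Revenue per unit gives -14, -10, 0, -2, -6; average -6.4.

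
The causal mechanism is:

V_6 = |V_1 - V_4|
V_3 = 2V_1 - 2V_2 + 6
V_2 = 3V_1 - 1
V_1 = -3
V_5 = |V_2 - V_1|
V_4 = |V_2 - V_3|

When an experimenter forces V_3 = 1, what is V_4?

The intervention breaks the incoming arrows to V_3: V_3 = 2V_1 - 2V_2 + 6 no longer applies, and V_3 = 1.
V_2 = 3V_1 - 1  [with V_1=-3]  = -10
V_4 = |V_2 - V_3|  [with V_2=-10, V_3=1]  = 11

11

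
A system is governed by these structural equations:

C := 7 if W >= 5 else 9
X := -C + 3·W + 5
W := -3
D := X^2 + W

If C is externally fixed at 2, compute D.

Under do(C=2), the mechanism C := 7 if W >= 5 else 9 is discarded; C is fixed at 2.
X = -C + 3·W + 5  [with C=2, W=-3]  = -6
D = X^2 + W  [with X=-6, W=-3]  = 33

33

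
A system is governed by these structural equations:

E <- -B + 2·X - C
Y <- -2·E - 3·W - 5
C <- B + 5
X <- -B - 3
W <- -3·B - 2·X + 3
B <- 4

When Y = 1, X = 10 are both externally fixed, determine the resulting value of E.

7

The joint intervention fixes Y = 1, X = 10, removing each variable's own equation.
C = B + 5  [with B=4]  = 9
E = -B + 2·X - C  [with B=4, X=10, C=9]  = 7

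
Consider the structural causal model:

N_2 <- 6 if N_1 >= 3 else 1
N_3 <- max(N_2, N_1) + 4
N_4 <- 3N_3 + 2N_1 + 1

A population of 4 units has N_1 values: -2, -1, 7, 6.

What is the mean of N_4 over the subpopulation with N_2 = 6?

45.5

Conditioning on N_2=6 selects the 2 unit(s) with N_1 ∈ {7, 6}. Their N_4 values: 48, 43. Mean = 45.5.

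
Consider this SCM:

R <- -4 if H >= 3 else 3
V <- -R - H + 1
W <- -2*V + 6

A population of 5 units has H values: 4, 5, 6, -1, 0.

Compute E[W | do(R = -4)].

Under do(R=-4), R's equation is replaced by R=-4 for every unit. Per-unit W: 4, 6, 8, -6, -4. Mean = 1.6.

1.6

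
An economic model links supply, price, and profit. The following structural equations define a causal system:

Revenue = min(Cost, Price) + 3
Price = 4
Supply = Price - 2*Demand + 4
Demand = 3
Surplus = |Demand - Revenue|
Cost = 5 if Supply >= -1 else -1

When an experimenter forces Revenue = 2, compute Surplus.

The intervention breaks the incoming arrows to Revenue: Revenue = min(Cost, Price) + 3 no longer applies, and Revenue = 2.
Surplus = |Demand - Revenue|  [with Demand=3, Revenue=2]  = 1

1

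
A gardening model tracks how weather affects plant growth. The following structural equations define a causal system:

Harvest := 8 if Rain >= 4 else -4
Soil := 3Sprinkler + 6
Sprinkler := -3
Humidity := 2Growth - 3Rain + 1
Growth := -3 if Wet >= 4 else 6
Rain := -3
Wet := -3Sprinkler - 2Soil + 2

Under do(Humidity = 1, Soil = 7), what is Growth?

6

Under do(Humidity = 1, Soil = 7), each intervened variable's structural equation is replaced by its fixed value.
Wet = -3Sprinkler - 2Soil + 2  [with Sprinkler=-3, Soil=7]  = -3
Growth = -3 if Wet >= 4 else 6  [with Wet=-3]  = 6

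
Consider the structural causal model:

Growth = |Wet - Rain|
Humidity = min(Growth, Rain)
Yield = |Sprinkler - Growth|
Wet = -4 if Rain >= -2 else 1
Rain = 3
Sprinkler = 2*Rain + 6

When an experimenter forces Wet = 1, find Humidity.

2

do(Wet=1) replaces the equation Wet = -4 if Rain >= -2 else 1 with the constant Wet = 1.
Growth = |Wet - Rain|  [with Wet=1, Rain=3]  = 2
Humidity = min(Growth, Rain)  [with Growth=2, Rain=3]  = 2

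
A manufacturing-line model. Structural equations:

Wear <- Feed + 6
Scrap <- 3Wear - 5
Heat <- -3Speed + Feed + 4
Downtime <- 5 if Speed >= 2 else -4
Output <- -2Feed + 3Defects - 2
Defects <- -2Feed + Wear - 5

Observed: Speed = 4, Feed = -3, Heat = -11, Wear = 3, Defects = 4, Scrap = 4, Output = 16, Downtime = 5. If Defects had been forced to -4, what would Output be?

Under do(Defects=-4), the mechanism Defects <- -2Feed + Wear - 5 is discarded; Defects is fixed at -4.
Output = -2Feed + 3Defects - 2  [with Feed=-3, Defects=-4]  = -8

-8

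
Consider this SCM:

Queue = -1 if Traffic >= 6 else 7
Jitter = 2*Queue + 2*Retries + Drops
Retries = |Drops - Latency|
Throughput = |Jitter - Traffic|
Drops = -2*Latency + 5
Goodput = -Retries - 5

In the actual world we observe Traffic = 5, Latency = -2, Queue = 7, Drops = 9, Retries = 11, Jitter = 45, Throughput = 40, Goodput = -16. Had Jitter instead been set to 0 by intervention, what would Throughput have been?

Intervening sets Jitter = 0 and removes its equation (Jitter = 2*Queue + 2*Retries + Drops).
Throughput = |Jitter - Traffic|  [with Jitter=0, Traffic=5]  = 5

5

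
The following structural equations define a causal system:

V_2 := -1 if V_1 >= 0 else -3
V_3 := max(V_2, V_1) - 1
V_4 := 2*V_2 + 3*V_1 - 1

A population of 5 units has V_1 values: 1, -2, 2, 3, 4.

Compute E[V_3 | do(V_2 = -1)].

The intervention sets V_2=-1 in all 5 units regardless of V_1. Recomputing V_3 per unit gives 0, -2, 1, 2, 3; average 0.8.

0.8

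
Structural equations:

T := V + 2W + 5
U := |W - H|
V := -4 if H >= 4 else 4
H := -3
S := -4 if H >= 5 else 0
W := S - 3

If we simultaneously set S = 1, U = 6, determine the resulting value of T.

Setting S = 1, U = 6 by intervention discards those variables' equations.
V = -4 if H >= 4 else 4  [with H=-3]  = 4
W = S - 3  [with S=1]  = -2
T = V + 2W + 5  [with V=4, W=-2]  = 5

5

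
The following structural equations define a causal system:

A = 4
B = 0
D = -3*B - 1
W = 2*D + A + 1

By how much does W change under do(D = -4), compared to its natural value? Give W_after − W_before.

The intervention breaks the incoming arrows to D: D = -3*B - 1 no longer applies, and D = -4.
W = 2*D + A + 1  [with D=-4, A=4]  = -3
Without intervention: D = -3*B - 1  [with B=0]  = -1; W = 2*D + A + 1  [with D=-1, A=4]  = 3.
Change = -3 − 3 = -6.

-6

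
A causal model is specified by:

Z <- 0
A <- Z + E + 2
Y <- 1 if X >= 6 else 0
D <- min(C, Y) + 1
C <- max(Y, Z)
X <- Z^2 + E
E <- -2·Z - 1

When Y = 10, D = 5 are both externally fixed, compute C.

10

The joint intervention fixes Y = 10, D = 5, removing each variable's own equation.
C = max(Y, Z)  [with Y=10, Z=0]  = 10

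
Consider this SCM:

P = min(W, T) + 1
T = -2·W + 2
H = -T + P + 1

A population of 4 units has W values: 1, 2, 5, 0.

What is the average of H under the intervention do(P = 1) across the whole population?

The intervention sets P=1 in all 4 units regardless of W. Recomputing H per unit gives 2, 4, 10, 0; average 4.

4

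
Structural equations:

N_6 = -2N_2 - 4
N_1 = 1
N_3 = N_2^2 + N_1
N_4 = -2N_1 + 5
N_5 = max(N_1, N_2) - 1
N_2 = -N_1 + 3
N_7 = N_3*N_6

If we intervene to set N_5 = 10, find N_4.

3

The intervention breaks the incoming arrows to N_5: N_5 = max(N_1, N_2) - 1 no longer applies, and N_5 = 10.
Since N_4 is not a descendant of the intervened variable, it is unaffected.
N_4 = -2N_1 + 5  [with N_1=1]  = 3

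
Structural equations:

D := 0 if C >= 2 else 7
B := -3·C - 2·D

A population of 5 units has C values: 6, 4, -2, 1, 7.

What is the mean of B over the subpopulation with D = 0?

Observing D=0 restricts to units where D's equation naturally yields 0: C ∈ {6, 4, 7}. In that subpopulation B = -18, -12, -21, mean -17.

-17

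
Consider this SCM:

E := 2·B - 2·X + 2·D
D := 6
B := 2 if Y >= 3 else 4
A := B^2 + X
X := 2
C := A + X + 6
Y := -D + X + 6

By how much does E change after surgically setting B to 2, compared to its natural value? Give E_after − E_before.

Intervening sets B = 2 and removes its equation (B := 2 if Y >= 3 else 4).
E = 2·B - 2·X + 2·D  [with B=2, X=2, D=6]  = 12
Without intervention: Y = -D + X + 6  [with D=6, X=2]  = 2; B = 2 if Y >= 3 else 4  [with Y=2]  = 4; E = 2·B - 2·X + 2·D  [with B=4, X=2, D=6]  = 16.
Change = 12 − 16 = -4.

-4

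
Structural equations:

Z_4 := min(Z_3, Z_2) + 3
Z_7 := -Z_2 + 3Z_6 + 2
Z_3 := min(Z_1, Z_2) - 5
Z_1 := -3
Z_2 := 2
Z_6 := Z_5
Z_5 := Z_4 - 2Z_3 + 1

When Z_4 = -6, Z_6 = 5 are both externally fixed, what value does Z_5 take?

Setting Z_4 = -6, Z_6 = 5 by intervention discards those variables' equations.
Z_3 = min(Z_1, Z_2) - 5  [with Z_1=-3, Z_2=2]  = -8
Z_5 = Z_4 - 2Z_3 + 1  [with Z_4=-6, Z_3=-8]  = 11

11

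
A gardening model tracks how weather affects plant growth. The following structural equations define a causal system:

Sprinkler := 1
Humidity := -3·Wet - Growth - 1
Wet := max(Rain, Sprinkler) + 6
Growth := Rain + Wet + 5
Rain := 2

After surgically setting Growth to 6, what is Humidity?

-31

Intervening sets Growth = 6 and removes its equation (Growth := Rain + Wet + 5).
Wet = max(Rain, Sprinkler) + 6  [with Rain=2, Sprinkler=1]  = 8
Humidity = -3·Wet - Growth - 1  [with Wet=8, Growth=6]  = -31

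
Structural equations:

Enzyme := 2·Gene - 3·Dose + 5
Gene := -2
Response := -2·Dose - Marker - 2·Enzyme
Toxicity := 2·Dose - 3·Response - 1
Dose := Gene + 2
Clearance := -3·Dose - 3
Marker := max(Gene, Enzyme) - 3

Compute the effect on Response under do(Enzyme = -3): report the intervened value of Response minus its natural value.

do(Enzyme=-3) replaces the equation Enzyme := 2·Gene - 3·Dose + 5 with the constant Enzyme = -3.
Dose = Gene + 2  [with Gene=-2]  = 0
Marker = max(Gene, Enzyme) - 3  [with Gene=-2, Enzyme=-3]  = -5
Response = -2·Dose - Marker - 2·Enzyme  [with Dose=0, Marker=-5, Enzyme=-3]  = 11
Without intervention: Dose = Gene + 2  [with Gene=-2]  = 0; Enzyme = 2·Gene - 3·Dose + 5  [with Gene=-2, Dose=0]  = 1; Marker = max(Gene, Enzyme) - 3  [with Gene=-2, Enzyme=1]  = -2; Response = -2·Dose - Marker - 2·Enzyme  [with Dose=0, Marker=-2, Enzyme=1]  = 0.
Change = 11 − 0 = 11.

11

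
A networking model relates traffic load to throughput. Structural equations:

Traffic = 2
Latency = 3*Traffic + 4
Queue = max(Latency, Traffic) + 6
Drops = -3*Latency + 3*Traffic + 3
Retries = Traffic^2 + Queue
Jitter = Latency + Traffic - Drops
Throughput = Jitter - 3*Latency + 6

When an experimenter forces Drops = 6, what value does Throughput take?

The intervention breaks the incoming arrows to Drops: Drops = -3*Latency + 3*Traffic + 3 no longer applies, and Drops = 6.
Latency = 3*Traffic + 4  [with Traffic=2]  = 10
Jitter = Latency + Traffic - Drops  [with Latency=10, Traffic=2, Drops=6]  = 6
Throughput = Jitter - 3*Latency + 6  [with Jitter=6, Latency=10]  = -18

-18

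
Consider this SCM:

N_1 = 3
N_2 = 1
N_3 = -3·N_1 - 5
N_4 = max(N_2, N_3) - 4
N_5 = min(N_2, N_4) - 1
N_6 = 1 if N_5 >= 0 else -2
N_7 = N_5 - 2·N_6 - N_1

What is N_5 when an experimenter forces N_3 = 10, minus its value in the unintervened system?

4

do(N_3=10) replaces the equation N_3 = -3·N_1 - 5 with the constant N_3 = 10.
N_4 = max(N_2, N_3) - 4  [with N_2=1, N_3=10]  = 6
N_5 = min(N_2, N_4) - 1  [with N_2=1, N_4=6]  = 0
Without intervention: N_3 = -3·N_1 - 5  [with N_1=3]  = -14; N_4 = max(N_2, N_3) - 4  [with N_2=1, N_3=-14]  = -3; N_5 = min(N_2, N_4) - 1  [with N_2=1, N_4=-3]  = -4.
Change = 0 − (-4) = 4.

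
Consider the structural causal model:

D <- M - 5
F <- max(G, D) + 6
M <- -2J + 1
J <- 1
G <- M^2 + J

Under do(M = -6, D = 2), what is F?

43

Setting M = -6, D = 2 by intervention discards those variables' equations.
G = M^2 + J  [with M=-6, J=1]  = 37
F = max(G, D) + 6  [with G=37, D=2]  = 43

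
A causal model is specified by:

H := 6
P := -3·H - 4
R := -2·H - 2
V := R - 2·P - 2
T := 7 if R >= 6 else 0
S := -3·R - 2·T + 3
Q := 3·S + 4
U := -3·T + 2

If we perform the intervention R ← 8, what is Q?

-101

The intervention breaks the incoming arrows to R: R := -2·H - 2 no longer applies, and R = 8.
T = 7 if R >= 6 else 0  [with R=8]  = 7
S = -3·R - 2·T + 3  [with R=8, T=7]  = -35
Q = 3·S + 4  [with S=-35]  = -101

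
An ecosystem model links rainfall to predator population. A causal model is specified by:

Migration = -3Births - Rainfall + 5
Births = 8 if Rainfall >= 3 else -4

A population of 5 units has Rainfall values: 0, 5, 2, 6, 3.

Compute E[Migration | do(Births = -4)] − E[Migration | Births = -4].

Under do(Births=-4), Births's equation is replaced by Births=-4 for every unit. Per-unit Migration: 17, 12, 15, 11, 14. Mean = 13.8.
Conditioning on Births=-4 selects the 2 unit(s) with Rainfall ∈ {0, 2}. Their Migration values: 17, 15. Mean = 16.
Difference = 13.8 − 16 = -2.2.

-2.2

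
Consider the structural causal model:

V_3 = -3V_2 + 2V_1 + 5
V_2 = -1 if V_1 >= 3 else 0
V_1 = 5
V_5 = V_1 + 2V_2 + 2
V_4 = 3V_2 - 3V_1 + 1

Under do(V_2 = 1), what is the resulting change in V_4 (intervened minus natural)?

6

Under do(V_2=1), the mechanism V_2 = -1 if V_1 >= 3 else 0 is discarded; V_2 is fixed at 1.
V_4 = 3V_2 - 3V_1 + 1  [with V_2=1, V_1=5]  = -11
Without intervention: V_2 = -1 if V_1 >= 3 else 0  [with V_1=5]  = -1; V_4 = 3V_2 - 3V_1 + 1  [with V_2=-1, V_1=5]  = -17.
Change = -11 − (-17) = 6.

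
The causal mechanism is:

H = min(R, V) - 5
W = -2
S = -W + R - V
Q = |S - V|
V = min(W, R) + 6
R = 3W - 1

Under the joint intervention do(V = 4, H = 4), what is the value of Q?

The joint intervention fixes V = 4, H = 4, removing each variable's own equation.
R = 3W - 1  [with W=-2]  = -7
S = -W + R - V  [with W=-2, R=-7, V=4]  = -9
Q = |S - V|  [with S=-9, V=4]  = 13

13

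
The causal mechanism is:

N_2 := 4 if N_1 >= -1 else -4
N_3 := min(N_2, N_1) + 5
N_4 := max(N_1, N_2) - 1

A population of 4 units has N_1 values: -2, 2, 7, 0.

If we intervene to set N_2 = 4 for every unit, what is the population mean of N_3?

do(N_2=4) breaks N_2's dependence on N_1. With N_2=4 fixed, N_3 across the units is 3, 7, 9, 5, mean 6.

6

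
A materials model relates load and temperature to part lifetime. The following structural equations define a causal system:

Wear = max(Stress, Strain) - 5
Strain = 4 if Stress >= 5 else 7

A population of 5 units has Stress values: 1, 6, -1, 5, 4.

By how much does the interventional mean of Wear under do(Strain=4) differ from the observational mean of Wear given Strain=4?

-0.9

Under do(Strain=4), Strain's equation is replaced by Strain=4 for every unit. Per-unit Wear: -1, 1, -1, 0, -1. Mean = -0.4.
E[Wear|Strain=4] averages over only the 2 units with Strain=4 (Stress = 6, 5): Wear = 1, 0, mean 0.5.
Difference = -0.4 − 0.5 = -0.9.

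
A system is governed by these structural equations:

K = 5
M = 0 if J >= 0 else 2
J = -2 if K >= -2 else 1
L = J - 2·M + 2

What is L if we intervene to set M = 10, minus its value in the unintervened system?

-16

The intervention breaks the incoming arrows to M: M = 0 if J >= 0 else 2 no longer applies, and M = 10.
J = -2 if K >= -2 else 1  [with K=5]  = -2
L = J - 2·M + 2  [with J=-2, M=10]  = -20
Without intervention: J = -2 if K >= -2 else 1  [with K=5]  = -2; M = 0 if J >= 0 else 2  [with J=-2]  = 2; L = J - 2·M + 2  [with J=-2, M=2]  = -4.
Change = -20 − (-4) = -16.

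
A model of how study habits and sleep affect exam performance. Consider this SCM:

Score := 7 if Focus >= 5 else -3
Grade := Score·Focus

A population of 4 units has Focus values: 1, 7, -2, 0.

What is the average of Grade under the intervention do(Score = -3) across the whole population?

The intervention sets Score=-3 in all 4 units regardless of Focus. Recomputing Grade per unit gives -3, -21, 6, 0; average -4.5.

-4.5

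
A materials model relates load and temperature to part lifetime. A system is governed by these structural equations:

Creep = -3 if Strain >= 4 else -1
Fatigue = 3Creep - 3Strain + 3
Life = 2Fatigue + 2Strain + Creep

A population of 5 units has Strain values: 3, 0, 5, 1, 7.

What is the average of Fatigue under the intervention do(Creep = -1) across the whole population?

Under do(Creep=-1), Creep's equation is replaced by Creep=-1 for every unit. Per-unit Fatigue: -9, 0, -15, -3, -21. Mean = -9.6.

-9.6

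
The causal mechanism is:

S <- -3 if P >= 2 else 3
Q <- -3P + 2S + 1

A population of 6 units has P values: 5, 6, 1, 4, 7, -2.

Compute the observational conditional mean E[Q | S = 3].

Observing S=3 restricts to units where S's equation naturally yields 3: P ∈ {1, -2}. In that subpopulation Q = 4, 13, mean 8.5.

8.5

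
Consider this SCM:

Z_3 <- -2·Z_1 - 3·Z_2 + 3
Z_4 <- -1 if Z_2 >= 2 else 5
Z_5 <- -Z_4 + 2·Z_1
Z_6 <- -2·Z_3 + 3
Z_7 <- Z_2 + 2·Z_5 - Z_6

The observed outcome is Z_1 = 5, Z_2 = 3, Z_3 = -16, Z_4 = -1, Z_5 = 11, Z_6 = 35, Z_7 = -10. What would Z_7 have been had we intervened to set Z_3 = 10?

42

The intervention breaks the incoming arrows to Z_3: Z_3 <- -2·Z_1 - 3·Z_2 + 3 no longer applies, and Z_3 = 10.
Z_4 = -1 if Z_2 >= 2 else 5  [with Z_2=3]  = -1
Z_5 = -Z_4 + 2·Z_1  [with Z_4=-1, Z_1=5]  = 11
Z_6 = -2·Z_3 + 3  [with Z_3=10]  = -17
Z_7 = Z_2 + 2·Z_5 - Z_6  [with Z_2=3, Z_5=11, Z_6=-17]  = 42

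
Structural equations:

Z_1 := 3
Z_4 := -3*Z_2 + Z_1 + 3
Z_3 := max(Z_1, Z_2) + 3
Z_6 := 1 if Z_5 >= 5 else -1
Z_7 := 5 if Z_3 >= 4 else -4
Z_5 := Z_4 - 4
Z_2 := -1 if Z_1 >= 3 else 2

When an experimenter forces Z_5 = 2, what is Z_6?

The intervention breaks the incoming arrows to Z_5: Z_5 := Z_4 - 4 no longer applies, and Z_5 = 2.
Z_6 = 1 if Z_5 >= 5 else -1  [with Z_5=2]  = -1

-1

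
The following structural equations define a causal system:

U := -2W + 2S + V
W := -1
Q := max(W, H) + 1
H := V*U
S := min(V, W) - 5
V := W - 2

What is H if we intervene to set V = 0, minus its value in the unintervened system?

-51

do(V=0) replaces the equation V := W - 2 with the constant V = 0.
S = min(V, W) - 5  [with V=0, W=-1]  = -6
U = -2W + 2S + V  [with W=-1, S=-6, V=0]  = -10
H = V*U  [with V=0, U=-10]  = 0
Without intervention: V = W - 2  [with W=-1]  = -3; S = min(V, W) - 5  [with V=-3, W=-1]  = -8; U = -2W + 2S + V  [with W=-1, S=-8, V=-3]  = -17; H = V*U  [with V=-3, U=-17]  = 51.
Change = 0 − 51 = -51.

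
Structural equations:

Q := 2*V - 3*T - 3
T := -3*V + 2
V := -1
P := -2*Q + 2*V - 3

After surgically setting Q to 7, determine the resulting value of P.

The intervention breaks the incoming arrows to Q: Q := 2*V - 3*T - 3 no longer applies, and Q = 7.
P = -2*Q + 2*V - 3  [with Q=7, V=-1]  = -19

-19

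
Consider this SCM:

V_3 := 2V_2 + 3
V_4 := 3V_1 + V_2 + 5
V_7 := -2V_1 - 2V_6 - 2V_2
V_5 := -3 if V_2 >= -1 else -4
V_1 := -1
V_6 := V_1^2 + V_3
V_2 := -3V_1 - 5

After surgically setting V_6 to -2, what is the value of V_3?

-1

do(V_6=-2) replaces the equation V_6 := V_1^2 + V_3 with the constant V_6 = -2.
V_3 is not downstream of the intervention, so its value is determined by the original equations.
V_2 = -3V_1 - 5  [with V_1=-1]  = -2
V_3 = 2V_2 + 3  [with V_2=-2]  = -1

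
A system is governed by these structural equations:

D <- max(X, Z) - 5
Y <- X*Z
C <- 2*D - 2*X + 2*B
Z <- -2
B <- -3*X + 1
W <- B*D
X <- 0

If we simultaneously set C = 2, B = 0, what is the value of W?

0

Setting C = 2, B = 0 by intervention discards those variables' equations.
D = max(X, Z) - 5  [with X=0, Z=-2]  = -5
W = B*D  [with B=0, D=-5]  = 0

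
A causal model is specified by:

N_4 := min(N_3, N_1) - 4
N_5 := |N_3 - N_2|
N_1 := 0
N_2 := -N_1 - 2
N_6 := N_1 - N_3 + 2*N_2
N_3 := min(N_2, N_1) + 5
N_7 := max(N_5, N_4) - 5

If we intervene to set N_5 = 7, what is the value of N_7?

Under do(N_5=7), the mechanism N_5 := |N_3 - N_2| is discarded; N_5 is fixed at 7.
N_2 = -N_1 - 2  [with N_1=0]  = -2
N_3 = min(N_2, N_1) + 5  [with N_2=-2, N_1=0]  = 3
N_4 = min(N_3, N_1) - 4  [with N_3=3, N_1=0]  = -4
N_7 = max(N_5, N_4) - 5  [with N_5=7, N_4=-4]  = 2

2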